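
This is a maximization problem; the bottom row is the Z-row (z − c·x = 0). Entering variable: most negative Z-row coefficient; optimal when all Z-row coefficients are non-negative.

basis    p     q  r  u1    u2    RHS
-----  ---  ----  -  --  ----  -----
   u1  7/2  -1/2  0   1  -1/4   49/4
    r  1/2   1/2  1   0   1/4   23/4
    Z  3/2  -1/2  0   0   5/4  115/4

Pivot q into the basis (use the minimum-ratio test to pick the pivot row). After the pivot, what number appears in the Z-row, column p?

2

Ratio test on column q — row 1: entry -1/2 ≤ 0; row 2: (23/4)/(1/2) = 23/2. Minimum is 23/2 at row 2 (r leaves); pivot element 1/2.
Divide row 2 by 1/2; eliminate column q from the other rows.
Z-row update in column p: 3/2 − (-1/2)·1 = 2.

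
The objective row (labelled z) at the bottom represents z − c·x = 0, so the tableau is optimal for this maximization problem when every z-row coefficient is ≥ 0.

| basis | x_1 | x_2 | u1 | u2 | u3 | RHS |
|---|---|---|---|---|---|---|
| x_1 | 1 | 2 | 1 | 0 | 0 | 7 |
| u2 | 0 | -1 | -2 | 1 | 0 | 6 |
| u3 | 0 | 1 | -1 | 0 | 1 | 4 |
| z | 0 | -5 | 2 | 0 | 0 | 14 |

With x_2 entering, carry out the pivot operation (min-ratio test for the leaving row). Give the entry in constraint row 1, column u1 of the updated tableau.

Ratio test on column x_2 — row 1: 7/2 = 7/2; row 2: entry -1 ≤ 0; row 3: 4/1 = 4. Minimum is 7/2 at row 1 (x_1 leaves); pivot element 2.
Divide row 1 by 2; eliminate column x_2 from the other rows.
In the new row 1, the u1 entry is the old entry divided by the pivot: 1/2 = 1/2.

1/2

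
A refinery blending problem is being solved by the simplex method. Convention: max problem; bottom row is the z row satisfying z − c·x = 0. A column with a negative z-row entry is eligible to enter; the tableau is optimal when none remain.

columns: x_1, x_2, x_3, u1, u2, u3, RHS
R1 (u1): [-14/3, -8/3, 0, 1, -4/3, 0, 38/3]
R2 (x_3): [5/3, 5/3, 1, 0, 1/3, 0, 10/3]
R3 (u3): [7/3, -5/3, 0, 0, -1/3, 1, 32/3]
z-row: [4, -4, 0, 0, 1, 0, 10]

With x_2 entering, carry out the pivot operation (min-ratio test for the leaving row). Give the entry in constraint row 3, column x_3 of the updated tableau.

Ratio test on column x_2 — row 1: entry -8/3 ≤ 0; row 2: (10/3)/(5/3) = 2; row 3: entry -5/3 ≤ 0. Minimum is 2 at row 2 (x_3 leaves); pivot element 5/3.
Divide row 2 by 5/3; eliminate column x_2 from the other rows.
Row 3 update in column x_3: 0 − (-5/3)·(3/5) = 1.

1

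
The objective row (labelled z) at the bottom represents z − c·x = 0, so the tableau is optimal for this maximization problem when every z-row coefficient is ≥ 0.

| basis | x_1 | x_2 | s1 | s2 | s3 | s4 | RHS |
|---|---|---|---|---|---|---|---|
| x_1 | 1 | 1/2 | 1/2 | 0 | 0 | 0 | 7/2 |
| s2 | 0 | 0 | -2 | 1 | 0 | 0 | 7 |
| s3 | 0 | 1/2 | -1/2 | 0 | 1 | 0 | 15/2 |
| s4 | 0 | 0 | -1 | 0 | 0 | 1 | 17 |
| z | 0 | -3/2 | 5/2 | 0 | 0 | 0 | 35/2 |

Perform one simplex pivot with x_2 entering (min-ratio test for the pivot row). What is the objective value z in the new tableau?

28

Ratio test on column x_2 — row 1: (7/2)/(1/2) = 7; row 2: entry 0 ≤ 0; row 3: (15/2)/(1/2) = 15; row 4: entry 0 ≤ 0. Minimum is 7 at row 1 (x_1 leaves); pivot element 1/2.
Pivot on row 1; the z-row RHS becomes 35/2 − (-3/2)·7 = 28.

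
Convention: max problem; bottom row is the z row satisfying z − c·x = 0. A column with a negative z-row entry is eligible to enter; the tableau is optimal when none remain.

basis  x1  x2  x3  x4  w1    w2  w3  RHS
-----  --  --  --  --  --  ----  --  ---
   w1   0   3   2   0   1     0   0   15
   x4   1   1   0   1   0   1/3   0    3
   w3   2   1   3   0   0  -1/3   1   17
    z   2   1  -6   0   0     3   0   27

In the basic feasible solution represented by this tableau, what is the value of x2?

0

x2 is not in the basis, so in the current basic feasible solution x2 = 0.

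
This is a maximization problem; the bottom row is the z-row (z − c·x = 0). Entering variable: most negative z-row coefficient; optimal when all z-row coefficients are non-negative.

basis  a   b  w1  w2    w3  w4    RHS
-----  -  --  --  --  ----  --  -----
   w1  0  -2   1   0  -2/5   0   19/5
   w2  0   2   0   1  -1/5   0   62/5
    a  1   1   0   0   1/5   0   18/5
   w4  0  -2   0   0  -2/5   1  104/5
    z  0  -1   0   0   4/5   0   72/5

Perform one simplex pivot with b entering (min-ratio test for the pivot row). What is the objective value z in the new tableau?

Ratio test on column b — row 1: entry -2 ≤ 0; row 2: (62/5)/2 = 31/5; row 3: (18/5)/1 = 18/5; row 4: entry -2 ≤ 0. Minimum is 18/5 at row 3 (a leaves); pivot element 1.
Pivot on row 3; the z-row RHS becomes 72/5 − (-1)·(18/5) = 18.

18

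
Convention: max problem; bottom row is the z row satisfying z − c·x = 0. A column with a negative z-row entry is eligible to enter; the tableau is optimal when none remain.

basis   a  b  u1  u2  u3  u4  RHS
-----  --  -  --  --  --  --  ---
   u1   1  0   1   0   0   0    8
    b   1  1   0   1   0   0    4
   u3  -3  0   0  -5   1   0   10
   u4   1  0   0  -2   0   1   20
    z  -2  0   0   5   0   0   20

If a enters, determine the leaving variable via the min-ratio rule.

b

Column a entries and ratios — u1: 8/1 = 8; b: 4/1 = 4; u3: -3 ≤ 0, skip; u4: 20/1 = 20.
Smallest ratio is 4 in the row of b, so b leaves.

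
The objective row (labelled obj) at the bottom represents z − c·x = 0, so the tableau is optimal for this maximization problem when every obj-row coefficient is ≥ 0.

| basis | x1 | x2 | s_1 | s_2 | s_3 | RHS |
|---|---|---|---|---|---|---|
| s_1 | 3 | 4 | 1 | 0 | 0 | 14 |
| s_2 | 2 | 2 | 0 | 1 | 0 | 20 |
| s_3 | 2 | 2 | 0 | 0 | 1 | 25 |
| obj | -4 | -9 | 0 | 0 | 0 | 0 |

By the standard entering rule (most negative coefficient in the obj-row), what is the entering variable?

Negative obj-row entries: x1: -4, x2: -9.
The most negative is -9 in column x2, so x2 enters.

x2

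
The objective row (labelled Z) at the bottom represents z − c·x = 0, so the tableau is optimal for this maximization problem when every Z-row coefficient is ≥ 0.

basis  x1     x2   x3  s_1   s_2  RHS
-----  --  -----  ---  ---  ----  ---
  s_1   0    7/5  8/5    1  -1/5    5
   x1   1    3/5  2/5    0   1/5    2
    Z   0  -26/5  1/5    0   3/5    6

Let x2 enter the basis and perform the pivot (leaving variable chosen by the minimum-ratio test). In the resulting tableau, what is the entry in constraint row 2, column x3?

Ratio test on column x2 — row 1: 5/(7/5) = 25/7; row 2: 2/(3/5) = 10/3. Minimum is 10/3 at row 2 (x1 leaves); pivot element 3/5.
Divide row 2 by 3/5; eliminate column x2 from the other rows.
In the new row 2, the x3 entry is the old entry divided by the pivot: (2/5)/(3/5) = 2/3.

2/3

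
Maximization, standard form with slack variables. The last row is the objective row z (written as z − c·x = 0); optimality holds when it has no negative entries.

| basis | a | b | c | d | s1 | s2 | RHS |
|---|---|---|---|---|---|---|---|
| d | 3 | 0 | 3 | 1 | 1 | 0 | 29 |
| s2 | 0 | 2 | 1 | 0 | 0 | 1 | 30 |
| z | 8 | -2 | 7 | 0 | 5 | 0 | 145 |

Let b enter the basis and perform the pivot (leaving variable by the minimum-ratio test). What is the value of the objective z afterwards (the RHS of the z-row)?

175

Ratio test on column b — row 1: entry 0 ≤ 0; row 2: 30/2 = 15. Minimum is 15 at row 2 (s2 leaves); pivot element 2.
Pivot on row 2; the z-row RHS becomes 145 − (-2)·15 = 175.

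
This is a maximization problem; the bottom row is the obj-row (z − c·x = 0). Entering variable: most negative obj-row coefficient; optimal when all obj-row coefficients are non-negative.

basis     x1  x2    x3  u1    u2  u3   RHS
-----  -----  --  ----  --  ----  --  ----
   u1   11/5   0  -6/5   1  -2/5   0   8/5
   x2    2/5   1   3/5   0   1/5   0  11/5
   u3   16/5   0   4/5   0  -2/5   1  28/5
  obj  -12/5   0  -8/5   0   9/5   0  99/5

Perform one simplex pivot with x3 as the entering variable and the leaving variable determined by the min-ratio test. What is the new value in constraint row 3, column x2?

Ratio test on column x3 — row 1: entry -6/5 ≤ 0; row 2: (11/5)/(3/5) = 11/3; row 3: (28/5)/(4/5) = 7. Minimum is 11/3 at row 2 (x2 leaves); pivot element 3/5.
Divide row 2 by 3/5; eliminate column x3 from the other rows.
Row 3 update in column x2: 0 − (4/5)·(5/3) = -4/3.

-4/3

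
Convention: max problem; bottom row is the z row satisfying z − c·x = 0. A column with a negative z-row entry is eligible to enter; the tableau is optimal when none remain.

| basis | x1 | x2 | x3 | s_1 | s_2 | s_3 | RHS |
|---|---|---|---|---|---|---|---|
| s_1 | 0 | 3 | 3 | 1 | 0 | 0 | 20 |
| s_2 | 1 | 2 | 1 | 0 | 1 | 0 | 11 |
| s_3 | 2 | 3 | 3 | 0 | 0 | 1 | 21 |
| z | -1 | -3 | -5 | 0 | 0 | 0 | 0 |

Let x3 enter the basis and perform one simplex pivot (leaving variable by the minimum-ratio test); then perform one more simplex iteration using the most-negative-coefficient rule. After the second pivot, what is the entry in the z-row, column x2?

Ratio test on column x3 — row 1: 20/3 = 20/3; row 2: 11/1 = 11; row 3: 21/3 = 7. Minimum is 20/3 at row 1 (s_1 leaves); pivot element 3.
Divide row 1 by 3; eliminate column x3 from the other rows.
Second iteration: most negative z-row entry is -1 in column x1, so x1 enters.
Ratio test on column x1 — row 1: entry 0 ≤ 0; row 2: (13/3)/1 = 13/3; row 3: 1/2 = 1/2. Minimum is 1/2 at row 3 (s_3 leaves); pivot element 2.
Divide row 3 by 2; eliminate column x1 from the other rows.
After both pivots, the entry at the z-row, column x2 is 2.

2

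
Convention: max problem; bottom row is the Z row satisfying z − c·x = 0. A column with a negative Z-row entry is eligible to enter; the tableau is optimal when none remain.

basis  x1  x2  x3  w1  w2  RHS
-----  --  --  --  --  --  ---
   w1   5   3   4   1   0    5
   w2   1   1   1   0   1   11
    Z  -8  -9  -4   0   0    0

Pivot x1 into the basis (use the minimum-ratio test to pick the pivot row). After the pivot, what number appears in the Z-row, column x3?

Ratio test on column x1 — row 1: 5/5 = 1; row 2: 11/1 = 11. Minimum is 1 at row 1 (w1 leaves); pivot element 5.
Divide row 1 by 5; eliminate column x1 from the other rows.
Z-row update in column x3: -4 − (-8)·(4/5) = 12/5.

12/5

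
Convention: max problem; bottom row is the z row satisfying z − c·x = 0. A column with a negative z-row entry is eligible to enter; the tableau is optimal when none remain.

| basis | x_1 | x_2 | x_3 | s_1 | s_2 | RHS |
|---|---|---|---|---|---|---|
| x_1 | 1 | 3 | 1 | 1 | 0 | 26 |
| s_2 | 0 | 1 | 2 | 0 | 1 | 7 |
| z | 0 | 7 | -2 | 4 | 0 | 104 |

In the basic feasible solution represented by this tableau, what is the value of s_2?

s_2 is basic (row 2); its value is the RHS of that row, 7.

7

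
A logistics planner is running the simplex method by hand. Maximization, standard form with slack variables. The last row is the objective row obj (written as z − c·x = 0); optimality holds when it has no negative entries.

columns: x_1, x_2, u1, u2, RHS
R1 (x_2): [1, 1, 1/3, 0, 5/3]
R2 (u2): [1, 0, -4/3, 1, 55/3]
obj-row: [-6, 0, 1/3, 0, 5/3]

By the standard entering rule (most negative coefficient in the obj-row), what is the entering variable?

Negative obj-row entries: x_1: -6.
The most negative is -6 in column x_1, so x_1 enters.

x_1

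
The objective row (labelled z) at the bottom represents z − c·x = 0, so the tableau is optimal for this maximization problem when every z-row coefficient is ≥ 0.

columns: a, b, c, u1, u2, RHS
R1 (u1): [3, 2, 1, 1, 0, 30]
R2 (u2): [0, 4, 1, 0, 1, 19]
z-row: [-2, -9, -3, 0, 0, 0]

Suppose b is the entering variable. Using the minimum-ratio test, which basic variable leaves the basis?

u2

Column b entries and ratios — u1: 30/2 = 15; u2: 19/4 = 19/4.
Smallest ratio is 19/4 in the row of u2, so u2 leaves.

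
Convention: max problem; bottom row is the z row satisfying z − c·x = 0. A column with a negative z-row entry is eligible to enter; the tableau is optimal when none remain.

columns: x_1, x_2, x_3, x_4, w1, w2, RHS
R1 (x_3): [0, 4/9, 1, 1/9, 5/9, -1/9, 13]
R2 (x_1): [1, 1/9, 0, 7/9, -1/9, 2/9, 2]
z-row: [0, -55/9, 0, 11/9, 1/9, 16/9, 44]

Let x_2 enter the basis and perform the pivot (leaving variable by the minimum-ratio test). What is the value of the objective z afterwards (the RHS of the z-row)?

Ratio test on column x_2 — row 1: 13/(4/9) = 117/4; row 2: 2/(1/9) = 18. Minimum is 18 at row 2 (x_1 leaves); pivot element 1/9.
Pivot on row 2; the z-row RHS becomes 44 − (-55/9)·18 = 154.

154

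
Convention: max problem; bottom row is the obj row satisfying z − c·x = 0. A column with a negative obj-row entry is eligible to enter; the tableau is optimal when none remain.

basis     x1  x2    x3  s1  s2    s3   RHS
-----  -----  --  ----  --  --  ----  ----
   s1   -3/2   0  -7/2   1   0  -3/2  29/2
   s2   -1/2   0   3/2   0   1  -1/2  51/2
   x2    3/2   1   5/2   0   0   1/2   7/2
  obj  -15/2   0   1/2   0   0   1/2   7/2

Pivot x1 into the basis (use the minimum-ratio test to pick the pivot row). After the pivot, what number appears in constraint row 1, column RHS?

Ratio test on column x1 — row 1: entry -3/2 ≤ 0; row 2: entry -1/2 ≤ 0; row 3: (7/2)/(3/2) = 7/3. Minimum is 7/3 at row 3 (x2 leaves); pivot element 3/2.
Divide row 3 by 3/2; eliminate column x1 from the other rows.
Row 1 update in column RHS: 29/2 − (-3/2)·(7/3) = 18.

18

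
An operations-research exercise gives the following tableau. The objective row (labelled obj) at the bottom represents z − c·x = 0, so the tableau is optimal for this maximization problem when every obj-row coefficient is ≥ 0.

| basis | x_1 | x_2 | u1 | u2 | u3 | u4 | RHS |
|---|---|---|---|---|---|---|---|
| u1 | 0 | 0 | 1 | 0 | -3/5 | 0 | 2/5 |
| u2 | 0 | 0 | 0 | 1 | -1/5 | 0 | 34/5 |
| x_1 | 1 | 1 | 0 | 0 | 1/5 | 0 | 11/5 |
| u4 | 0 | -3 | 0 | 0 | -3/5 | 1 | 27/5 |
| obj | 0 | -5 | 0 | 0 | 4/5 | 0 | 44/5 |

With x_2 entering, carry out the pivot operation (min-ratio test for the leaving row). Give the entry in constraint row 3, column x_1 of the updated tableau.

1

Ratio test on column x_2 — row 1: entry 0 ≤ 0; row 2: entry 0 ≤ 0; row 3: (11/5)/1 = 11/5; row 4: entry -3 ≤ 0. Minimum is 11/5 at row 3 (x_1 leaves); pivot element 1.
Divide row 3 by 1; eliminate column x_2 from the other rows.
In the new row 3, the x_1 entry is the old entry divided by the pivot: 1/1 = 1.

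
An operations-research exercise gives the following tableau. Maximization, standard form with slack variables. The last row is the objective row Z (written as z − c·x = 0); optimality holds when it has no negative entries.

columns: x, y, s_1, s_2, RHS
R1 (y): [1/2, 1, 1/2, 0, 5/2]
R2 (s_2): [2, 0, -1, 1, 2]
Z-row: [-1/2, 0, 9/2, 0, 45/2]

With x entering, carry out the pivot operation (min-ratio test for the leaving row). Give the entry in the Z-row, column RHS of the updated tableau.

Ratio test on column x — row 1: (5/2)/(1/2) = 5; row 2: 2/2 = 1. Minimum is 1 at row 2 (s_2 leaves); pivot element 2.
Divide row 2 by 2; eliminate column x from the other rows.
Z-row update in column RHS: 45/2 − (-1/2)·1 = 23.

23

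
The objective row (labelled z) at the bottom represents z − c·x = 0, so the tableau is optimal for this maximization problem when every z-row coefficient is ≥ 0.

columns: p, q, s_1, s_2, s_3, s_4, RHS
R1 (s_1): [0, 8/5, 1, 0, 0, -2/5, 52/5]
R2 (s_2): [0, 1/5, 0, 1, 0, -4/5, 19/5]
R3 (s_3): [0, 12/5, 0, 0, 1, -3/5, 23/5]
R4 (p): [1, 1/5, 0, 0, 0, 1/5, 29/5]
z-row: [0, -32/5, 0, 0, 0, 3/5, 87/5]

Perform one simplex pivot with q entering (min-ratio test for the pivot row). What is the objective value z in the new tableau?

89/3

Ratio test on column q — row 1: (52/5)/(8/5) = 13/2; row 2: (19/5)/(1/5) = 19; row 3: (23/5)/(12/5) = 23/12; row 4: (29/5)/(1/5) = 29. Minimum is 23/12 at row 3 (s_3 leaves); pivot element 12/5.
Pivot on row 3; the z-row RHS becomes 87/5 − (-32/5)·(23/12) = 89/3.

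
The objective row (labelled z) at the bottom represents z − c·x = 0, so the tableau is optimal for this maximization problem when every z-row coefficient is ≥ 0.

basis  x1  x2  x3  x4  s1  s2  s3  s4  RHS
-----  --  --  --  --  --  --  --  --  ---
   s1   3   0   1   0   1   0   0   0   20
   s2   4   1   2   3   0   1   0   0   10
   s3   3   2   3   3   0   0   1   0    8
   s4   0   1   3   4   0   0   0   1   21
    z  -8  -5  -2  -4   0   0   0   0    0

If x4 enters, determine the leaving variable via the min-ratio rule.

Column x4 entries and ratios — s1: 0 ≤ 0, skip; s2: 10/3 = 10/3; s3: 8/3 = 8/3; s4: 21/4 = 21/4.
Smallest ratio is 8/3 in the row of s3, so s3 leaves.

s3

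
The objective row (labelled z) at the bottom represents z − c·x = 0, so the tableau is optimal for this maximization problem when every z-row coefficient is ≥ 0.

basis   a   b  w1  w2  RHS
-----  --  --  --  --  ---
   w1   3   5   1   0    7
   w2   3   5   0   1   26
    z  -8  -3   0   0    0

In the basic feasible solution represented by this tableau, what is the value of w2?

w2 is basic (row 2); its value is the RHS of that row, 26.

26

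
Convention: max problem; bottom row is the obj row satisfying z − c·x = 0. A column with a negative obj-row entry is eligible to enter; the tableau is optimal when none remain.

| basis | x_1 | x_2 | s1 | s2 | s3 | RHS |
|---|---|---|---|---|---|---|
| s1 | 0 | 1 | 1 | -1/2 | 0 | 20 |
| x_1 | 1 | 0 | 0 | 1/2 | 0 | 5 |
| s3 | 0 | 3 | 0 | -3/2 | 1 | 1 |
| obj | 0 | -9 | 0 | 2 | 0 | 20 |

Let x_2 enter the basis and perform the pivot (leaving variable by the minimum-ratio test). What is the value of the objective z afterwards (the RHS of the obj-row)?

Ratio test on column x_2 — row 1: 20/1 = 20; row 2: entry 0 ≤ 0; row 3: 1/3 = 1/3. Minimum is 1/3 at row 3 (s3 leaves); pivot element 3.
Pivot on row 3; the obj-row RHS becomes 20 − (-9)·(1/3) = 23.

23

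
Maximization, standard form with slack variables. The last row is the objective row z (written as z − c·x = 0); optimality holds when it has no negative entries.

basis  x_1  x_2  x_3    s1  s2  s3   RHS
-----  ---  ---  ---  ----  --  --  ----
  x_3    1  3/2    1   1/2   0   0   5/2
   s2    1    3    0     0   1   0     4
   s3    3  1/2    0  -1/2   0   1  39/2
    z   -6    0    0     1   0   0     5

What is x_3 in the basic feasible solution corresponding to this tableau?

x_3 is basic (row 1); its value is the RHS of that row, 5/2.

5/2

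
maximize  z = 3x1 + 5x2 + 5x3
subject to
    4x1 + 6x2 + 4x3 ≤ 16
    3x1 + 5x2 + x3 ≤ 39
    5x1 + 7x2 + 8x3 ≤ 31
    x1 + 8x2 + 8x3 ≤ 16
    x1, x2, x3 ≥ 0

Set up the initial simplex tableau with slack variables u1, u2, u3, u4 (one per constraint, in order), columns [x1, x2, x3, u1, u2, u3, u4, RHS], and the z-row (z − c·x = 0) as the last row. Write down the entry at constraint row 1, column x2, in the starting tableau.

Constraint 1 has coefficient 6 on x2.

6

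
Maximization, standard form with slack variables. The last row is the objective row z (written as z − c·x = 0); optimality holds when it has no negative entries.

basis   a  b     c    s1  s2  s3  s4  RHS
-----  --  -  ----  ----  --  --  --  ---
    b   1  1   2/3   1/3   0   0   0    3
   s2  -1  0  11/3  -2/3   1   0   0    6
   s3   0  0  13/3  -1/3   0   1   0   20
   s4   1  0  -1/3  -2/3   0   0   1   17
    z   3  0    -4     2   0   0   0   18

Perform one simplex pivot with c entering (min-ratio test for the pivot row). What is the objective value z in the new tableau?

270/11

Ratio test on column c — row 1: 3/(2/3) = 9/2; row 2: 6/(11/3) = 18/11; row 3: 20/(13/3) = 60/13; row 4: entry -1/3 ≤ 0. Minimum is 18/11 at row 2 (s2 leaves); pivot element 11/3.
Pivot on row 2; the z-row RHS becomes 18 − (-4)·(18/11) = 270/11.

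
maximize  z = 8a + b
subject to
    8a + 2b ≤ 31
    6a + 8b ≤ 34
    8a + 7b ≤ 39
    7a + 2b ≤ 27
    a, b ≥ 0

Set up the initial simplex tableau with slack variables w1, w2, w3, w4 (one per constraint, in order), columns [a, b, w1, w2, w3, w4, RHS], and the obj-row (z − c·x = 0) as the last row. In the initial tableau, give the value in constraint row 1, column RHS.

31

The RHS of constraint 1 is b_1 = 31.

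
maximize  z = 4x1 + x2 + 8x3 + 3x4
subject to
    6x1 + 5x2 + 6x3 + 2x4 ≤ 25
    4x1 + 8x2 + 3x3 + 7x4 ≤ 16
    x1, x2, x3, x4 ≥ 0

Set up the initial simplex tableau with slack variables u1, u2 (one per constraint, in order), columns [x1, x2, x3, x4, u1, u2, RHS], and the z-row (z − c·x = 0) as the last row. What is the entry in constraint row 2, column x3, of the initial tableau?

3

Constraint 2 has coefficient 3 on x3.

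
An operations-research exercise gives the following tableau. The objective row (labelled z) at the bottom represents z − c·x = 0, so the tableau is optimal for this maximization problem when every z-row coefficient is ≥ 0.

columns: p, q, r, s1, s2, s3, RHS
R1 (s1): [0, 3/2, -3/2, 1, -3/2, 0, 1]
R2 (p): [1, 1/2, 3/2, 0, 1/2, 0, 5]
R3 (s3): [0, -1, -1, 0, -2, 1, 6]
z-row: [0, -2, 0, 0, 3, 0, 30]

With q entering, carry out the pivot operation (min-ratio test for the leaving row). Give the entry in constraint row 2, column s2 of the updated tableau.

1

Ratio test on column q — row 1: 1/(3/2) = 2/3; row 2: 5/(1/2) = 10; row 3: entry -1 ≤ 0. Minimum is 2/3 at row 1 (s1 leaves); pivot element 3/2.
Divide row 1 by 3/2; eliminate column q from the other rows.
Row 2 update in column s2: 1/2 − (1/2)·(-1) = 1.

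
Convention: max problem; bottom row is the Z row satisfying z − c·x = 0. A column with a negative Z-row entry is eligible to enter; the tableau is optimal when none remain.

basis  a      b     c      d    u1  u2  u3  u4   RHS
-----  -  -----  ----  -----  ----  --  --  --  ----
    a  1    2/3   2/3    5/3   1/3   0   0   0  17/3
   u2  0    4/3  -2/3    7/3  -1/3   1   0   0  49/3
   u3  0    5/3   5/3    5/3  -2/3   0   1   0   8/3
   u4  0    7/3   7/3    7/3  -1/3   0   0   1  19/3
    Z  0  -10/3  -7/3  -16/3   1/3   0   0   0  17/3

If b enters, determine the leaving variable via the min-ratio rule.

Column b entries and ratios — a: (17/3)/(2/3) = 17/2; u2: (49/3)/(4/3) = 49/4; u3: (8/3)/(5/3) = 8/5; u4: (19/3)/(7/3) = 19/7.
Smallest ratio is 8/5 in the row of u3, so u3 leaves.

u3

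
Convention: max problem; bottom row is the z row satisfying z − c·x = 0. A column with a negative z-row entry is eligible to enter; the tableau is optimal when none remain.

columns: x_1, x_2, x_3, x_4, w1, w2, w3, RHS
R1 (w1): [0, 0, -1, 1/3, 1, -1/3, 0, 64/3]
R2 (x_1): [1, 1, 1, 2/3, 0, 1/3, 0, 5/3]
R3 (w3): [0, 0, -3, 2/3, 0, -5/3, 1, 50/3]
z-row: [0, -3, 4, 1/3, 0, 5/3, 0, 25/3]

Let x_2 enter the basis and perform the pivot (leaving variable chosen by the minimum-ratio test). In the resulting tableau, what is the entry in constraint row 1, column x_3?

Ratio test on column x_2 — row 1: entry 0 ≤ 0; row 2: (5/3)/1 = 5/3; row 3: entry 0 ≤ 0. Minimum is 5/3 at row 2 (x_1 leaves); pivot element 1.
Divide row 2 by 1; eliminate column x_2 from the other rows.
Row 1 update in column x_3: -1 − 0·1 = -1.

-1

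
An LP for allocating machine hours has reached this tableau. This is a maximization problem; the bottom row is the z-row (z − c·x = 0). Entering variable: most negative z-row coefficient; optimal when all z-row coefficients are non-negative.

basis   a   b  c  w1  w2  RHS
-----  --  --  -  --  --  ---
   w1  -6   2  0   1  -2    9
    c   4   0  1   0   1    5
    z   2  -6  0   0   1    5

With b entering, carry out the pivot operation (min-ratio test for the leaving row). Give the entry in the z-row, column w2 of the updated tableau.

Ratio test on column b — row 1: 9/2 = 9/2; row 2: entry 0 ≤ 0. Minimum is 9/2 at row 1 (w1 leaves); pivot element 2.
Divide row 1 by 2; eliminate column b from the other rows.
z-row update in column w2: 1 − (-6)·(-1) = -5.

-5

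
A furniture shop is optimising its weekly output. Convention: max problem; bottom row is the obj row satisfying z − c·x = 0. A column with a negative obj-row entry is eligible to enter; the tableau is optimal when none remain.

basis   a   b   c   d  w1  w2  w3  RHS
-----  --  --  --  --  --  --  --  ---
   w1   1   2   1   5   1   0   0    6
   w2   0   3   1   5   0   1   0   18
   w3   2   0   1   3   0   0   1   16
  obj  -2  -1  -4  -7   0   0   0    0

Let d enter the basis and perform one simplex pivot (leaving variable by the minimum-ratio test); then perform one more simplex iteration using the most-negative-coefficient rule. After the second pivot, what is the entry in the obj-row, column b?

Ratio test on column d — row 1: 6/5 = 6/5; row 2: 18/5 = 18/5; row 3: 16/3 = 16/3. Minimum is 6/5 at row 1 (w1 leaves); pivot element 5.
Divide row 1 by 5; eliminate column d from the other rows.
Second iteration: most negative obj-row entry is -13/5 in column c, so c enters.
Ratio test on column c — row 1: (6/5)/(1/5) = 6; row 2: entry 0 ≤ 0; row 3: (62/5)/(2/5) = 31. Minimum is 6 at row 1 (d leaves); pivot element 1/5.
Divide row 1 by 1/5; eliminate column c from the other rows.
After both pivots, the entry at the obj-row, column b is 7.

7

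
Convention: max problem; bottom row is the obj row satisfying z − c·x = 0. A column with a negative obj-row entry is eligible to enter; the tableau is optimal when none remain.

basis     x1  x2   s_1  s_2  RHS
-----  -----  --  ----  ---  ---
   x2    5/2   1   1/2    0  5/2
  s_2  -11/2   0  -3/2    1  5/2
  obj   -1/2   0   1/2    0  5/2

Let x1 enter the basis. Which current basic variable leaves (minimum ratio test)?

x2

Column x1 entries and ratios — x2: (5/2)/(5/2) = 1; s_2: -11/2 ≤ 0, skip.
Smallest ratio is 1 in the row of x2, so x2 leaves.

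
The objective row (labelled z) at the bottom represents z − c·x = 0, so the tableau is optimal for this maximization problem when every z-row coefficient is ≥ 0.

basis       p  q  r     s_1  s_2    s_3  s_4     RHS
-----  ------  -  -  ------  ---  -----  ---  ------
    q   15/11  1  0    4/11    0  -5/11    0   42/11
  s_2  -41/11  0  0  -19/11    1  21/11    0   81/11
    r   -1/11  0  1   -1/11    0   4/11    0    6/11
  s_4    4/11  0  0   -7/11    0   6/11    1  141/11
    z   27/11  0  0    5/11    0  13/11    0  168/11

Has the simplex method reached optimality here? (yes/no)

yes

Every z-row coefficient is ≥ 0, so the tableau is optimal.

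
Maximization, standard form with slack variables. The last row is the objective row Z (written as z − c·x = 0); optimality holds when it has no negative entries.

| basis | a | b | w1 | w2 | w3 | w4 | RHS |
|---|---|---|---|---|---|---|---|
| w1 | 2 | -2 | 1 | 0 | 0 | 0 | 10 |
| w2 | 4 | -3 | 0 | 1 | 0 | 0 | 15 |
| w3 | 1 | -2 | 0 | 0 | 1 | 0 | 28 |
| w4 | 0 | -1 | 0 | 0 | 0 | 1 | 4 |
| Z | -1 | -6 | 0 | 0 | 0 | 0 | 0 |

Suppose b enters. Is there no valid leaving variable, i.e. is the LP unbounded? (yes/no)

Every constraint-row entry in column b is ≤ 0, so increasing b is unbounded.

yes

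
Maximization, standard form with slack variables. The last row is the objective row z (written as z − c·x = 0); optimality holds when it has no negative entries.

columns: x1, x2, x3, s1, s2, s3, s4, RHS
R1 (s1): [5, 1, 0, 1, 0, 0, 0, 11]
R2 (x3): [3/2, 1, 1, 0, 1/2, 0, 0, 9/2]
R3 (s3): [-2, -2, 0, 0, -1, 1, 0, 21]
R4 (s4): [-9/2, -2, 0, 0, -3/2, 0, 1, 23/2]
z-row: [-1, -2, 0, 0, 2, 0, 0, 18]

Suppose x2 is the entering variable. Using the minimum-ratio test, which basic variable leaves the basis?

x3

Column x2 entries and ratios — s1: 11/1 = 11; x3: (9/2)/1 = 9/2; s3: -2 ≤ 0, skip; s4: -2 ≤ 0, skip.
Smallest ratio is 9/2 in the row of x3, so x3 leaves.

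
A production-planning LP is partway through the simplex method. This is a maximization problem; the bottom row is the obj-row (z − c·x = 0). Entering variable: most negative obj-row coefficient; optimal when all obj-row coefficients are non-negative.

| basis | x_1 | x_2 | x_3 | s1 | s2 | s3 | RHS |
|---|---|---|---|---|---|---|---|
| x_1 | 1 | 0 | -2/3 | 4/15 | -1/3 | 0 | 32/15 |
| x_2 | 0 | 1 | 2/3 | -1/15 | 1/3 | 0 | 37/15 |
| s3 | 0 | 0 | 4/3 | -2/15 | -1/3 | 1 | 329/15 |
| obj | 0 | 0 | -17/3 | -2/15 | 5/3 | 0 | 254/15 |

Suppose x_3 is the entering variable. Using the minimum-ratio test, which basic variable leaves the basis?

x_2

Column x_3 entries and ratios — x_1: -2/3 ≤ 0, skip; x_2: (37/15)/(2/3) = 37/10; s3: (329/15)/(4/3) = 329/20.
Smallest ratio is 37/10 in the row of x_2, so x_2 leaves.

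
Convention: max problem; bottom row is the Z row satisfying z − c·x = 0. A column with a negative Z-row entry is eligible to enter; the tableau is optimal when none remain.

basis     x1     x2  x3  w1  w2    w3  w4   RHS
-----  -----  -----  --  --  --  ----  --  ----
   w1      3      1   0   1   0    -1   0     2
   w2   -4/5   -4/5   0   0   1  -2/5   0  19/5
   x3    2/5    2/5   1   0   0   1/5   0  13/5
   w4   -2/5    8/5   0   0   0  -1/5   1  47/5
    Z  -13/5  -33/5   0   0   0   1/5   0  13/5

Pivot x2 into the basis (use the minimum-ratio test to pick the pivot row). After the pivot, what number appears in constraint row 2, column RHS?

Ratio test on column x2 — row 1: 2/1 = 2; row 2: entry -4/5 ≤ 0; row 3: (13/5)/(2/5) = 13/2; row 4: (47/5)/(8/5) = 47/8. Minimum is 2 at row 1 (w1 leaves); pivot element 1.
Divide row 1 by 1; eliminate column x2 from the other rows.
Row 2 update in column RHS: 19/5 − (-4/5)·2 = 27/5.

27/5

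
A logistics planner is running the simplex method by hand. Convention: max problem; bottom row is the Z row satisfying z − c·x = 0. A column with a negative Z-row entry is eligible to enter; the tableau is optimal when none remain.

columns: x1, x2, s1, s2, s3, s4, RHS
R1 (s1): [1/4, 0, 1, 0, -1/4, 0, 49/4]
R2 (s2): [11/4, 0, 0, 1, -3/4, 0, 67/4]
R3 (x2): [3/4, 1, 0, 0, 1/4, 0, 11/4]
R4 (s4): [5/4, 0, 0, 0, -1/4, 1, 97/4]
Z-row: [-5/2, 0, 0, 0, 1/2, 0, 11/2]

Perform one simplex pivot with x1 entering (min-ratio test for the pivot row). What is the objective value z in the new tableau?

Ratio test on column x1 — row 1: (49/4)/(1/4) = 49; row 2: (67/4)/(11/4) = 67/11; row 3: (11/4)/(3/4) = 11/3; row 4: (97/4)/(5/4) = 97/5. Minimum is 11/3 at row 3 (x2 leaves); pivot element 3/4.
Pivot on row 3; the Z-row RHS becomes 11/2 − (-5/2)·(11/3) = 44/3.

44/3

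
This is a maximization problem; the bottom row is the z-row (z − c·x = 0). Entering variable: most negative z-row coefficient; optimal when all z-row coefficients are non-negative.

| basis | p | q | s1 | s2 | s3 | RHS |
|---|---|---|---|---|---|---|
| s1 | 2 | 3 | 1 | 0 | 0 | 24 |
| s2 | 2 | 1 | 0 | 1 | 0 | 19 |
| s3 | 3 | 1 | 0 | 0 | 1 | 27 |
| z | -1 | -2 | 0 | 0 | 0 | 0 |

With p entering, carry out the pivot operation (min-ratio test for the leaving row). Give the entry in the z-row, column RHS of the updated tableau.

Ratio test on column p — row 1: 24/2 = 12; row 2: 19/2 = 19/2; row 3: 27/3 = 9. Minimum is 9 at row 3 (s3 leaves); pivot element 3.
Divide row 3 by 3; eliminate column p from the other rows.
z-row update in column RHS: 0 − (-1)·9 = 9.

9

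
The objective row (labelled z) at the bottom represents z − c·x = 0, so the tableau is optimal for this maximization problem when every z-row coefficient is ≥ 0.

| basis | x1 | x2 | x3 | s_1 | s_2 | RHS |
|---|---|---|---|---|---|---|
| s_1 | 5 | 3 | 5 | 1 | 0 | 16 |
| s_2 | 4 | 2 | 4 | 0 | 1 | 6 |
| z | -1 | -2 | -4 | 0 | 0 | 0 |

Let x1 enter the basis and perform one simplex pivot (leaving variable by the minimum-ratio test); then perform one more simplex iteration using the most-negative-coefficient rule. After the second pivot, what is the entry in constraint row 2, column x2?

Ratio test on column x1 — row 1: 16/5 = 16/5; row 2: 6/4 = 3/2. Minimum is 3/2 at row 2 (s_2 leaves); pivot element 4.
Divide row 2 by 4; eliminate column x1 from the other rows.
Second iteration: most negative z-row entry is -3 in column x3, so x3 enters.
Ratio test on column x3 — row 1: entry 0 ≤ 0; row 2: (3/2)/1 = 3/2. Minimum is 3/2 at row 2 (x1 leaves); pivot element 1.
Divide row 2 by 1; eliminate column x3 from the other rows.
After both pivots, the entry at constraint row 2, column x2 is 1/2.

1/2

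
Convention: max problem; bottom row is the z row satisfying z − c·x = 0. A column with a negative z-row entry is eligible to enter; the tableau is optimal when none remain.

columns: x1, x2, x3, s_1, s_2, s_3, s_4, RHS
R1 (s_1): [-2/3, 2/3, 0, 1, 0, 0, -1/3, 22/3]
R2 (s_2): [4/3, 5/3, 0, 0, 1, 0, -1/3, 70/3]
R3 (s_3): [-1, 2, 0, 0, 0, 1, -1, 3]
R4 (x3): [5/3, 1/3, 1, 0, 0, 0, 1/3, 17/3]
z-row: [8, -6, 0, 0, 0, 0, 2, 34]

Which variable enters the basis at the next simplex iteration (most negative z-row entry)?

x2

Negative z-row entries: x2: -6.
The most negative is -6 in column x2, so x2 enters.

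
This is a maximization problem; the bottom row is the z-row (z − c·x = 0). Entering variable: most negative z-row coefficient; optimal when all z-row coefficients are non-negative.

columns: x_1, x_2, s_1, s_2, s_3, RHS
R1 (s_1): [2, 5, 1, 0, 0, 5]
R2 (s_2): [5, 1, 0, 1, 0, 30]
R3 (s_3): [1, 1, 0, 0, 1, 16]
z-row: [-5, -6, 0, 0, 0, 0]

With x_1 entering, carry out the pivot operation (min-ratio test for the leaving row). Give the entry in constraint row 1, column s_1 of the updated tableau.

1/2

Ratio test on column x_1 — row 1: 5/2 = 5/2; row 2: 30/5 = 6; row 3: 16/1 = 16. Minimum is 5/2 at row 1 (s_1 leaves); pivot element 2.
Divide row 1 by 2; eliminate column x_1 from the other rows.
In the new row 1, the s_1 entry is the old entry divided by the pivot: 1/2 = 1/2.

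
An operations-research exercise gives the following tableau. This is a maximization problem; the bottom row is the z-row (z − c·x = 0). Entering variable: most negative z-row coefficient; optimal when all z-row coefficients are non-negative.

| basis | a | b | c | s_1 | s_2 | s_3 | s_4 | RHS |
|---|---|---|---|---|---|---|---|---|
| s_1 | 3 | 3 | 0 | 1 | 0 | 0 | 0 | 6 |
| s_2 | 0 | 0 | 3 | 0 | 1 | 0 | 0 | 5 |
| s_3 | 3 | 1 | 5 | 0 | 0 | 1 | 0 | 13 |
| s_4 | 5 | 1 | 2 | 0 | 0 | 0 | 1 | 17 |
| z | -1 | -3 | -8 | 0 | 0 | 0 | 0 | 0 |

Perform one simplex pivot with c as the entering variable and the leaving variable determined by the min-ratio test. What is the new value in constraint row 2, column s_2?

Ratio test on column c — row 1: entry 0 ≤ 0; row 2: 5/3 = 5/3; row 3: 13/5 = 13/5; row 4: 17/2 = 17/2. Minimum is 5/3 at row 2 (s_2 leaves); pivot element 3.
Divide row 2 by 3; eliminate column c from the other rows.
In the new row 2, the s_2 entry is the old entry divided by the pivot: 1/3 = 1/3.

1/3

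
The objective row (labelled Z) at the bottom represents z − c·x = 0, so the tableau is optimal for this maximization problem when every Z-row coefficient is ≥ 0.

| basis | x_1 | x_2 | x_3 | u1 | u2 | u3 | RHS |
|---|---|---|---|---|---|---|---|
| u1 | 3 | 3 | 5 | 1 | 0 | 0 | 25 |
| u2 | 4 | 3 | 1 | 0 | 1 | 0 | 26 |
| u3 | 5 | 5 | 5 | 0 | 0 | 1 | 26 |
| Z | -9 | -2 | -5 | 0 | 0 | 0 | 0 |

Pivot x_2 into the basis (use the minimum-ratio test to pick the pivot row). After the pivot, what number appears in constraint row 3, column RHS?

26/5

Ratio test on column x_2 — row 1: 25/3 = 25/3; row 2: 26/3 = 26/3; row 3: 26/5 = 26/5. Minimum is 26/5 at row 3 (u3 leaves); pivot element 5.
Divide row 3 by 5; eliminate column x_2 from the other rows.
In the new row 3, the RHS entry is the old entry divided by the pivot: 26/5 = 26/5.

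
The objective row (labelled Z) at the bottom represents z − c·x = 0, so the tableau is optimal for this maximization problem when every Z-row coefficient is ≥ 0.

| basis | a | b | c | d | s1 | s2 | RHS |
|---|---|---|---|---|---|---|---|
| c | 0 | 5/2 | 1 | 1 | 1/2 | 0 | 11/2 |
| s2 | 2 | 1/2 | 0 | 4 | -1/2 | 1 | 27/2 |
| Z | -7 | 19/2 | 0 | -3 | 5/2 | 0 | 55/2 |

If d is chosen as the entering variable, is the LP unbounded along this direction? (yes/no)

no

Column d has positive entries in row(s) 1, 2, so the ratio test bounds it — not unbounded.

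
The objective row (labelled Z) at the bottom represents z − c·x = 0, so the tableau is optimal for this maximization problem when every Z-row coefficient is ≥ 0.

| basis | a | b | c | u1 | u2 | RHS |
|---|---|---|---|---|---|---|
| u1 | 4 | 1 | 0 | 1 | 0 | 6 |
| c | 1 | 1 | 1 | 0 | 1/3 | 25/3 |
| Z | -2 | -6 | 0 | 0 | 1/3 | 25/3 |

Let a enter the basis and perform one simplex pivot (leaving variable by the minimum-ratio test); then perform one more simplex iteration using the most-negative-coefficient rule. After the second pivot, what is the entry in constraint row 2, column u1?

-1

Ratio test on column a — row 1: 6/4 = 3/2; row 2: (25/3)/1 = 25/3. Minimum is 3/2 at row 1 (u1 leaves); pivot element 4.
Divide row 1 by 4; eliminate column a from the other rows.
Second iteration: most negative Z-row entry is -11/2 in column b, so b enters.
Ratio test on column b — row 1: (3/2)/(1/4) = 6; row 2: (41/6)/(3/4) = 82/9. Minimum is 6 at row 1 (a leaves); pivot element 1/4.
Divide row 1 by 1/4; eliminate column b from the other rows.
After both pivots, the entry at constraint row 2, column u1 is -1.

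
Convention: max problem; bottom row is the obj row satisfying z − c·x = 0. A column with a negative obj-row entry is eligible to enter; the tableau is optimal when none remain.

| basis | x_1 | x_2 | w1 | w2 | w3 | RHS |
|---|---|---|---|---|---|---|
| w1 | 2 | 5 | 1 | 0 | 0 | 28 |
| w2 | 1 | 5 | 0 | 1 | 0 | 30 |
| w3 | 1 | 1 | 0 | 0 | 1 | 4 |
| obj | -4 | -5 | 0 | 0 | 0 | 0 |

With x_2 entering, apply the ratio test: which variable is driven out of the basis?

w3

Column x_2 entries and ratios — w1: 28/5 = 28/5; w2: 30/5 = 6; w3: 4/1 = 4.
Smallest ratio is 4 in the row of w3, so w3 leaves.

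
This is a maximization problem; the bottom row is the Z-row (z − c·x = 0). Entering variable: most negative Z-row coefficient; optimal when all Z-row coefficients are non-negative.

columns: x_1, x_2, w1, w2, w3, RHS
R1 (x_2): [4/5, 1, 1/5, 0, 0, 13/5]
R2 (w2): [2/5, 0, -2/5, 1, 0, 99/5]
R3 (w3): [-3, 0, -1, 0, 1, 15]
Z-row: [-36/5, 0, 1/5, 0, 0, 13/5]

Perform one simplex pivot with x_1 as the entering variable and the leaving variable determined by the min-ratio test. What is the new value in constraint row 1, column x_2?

5/4

Ratio test on column x_1 — row 1: (13/5)/(4/5) = 13/4; row 2: (99/5)/(2/5) = 99/2; row 3: entry -3 ≤ 0. Minimum is 13/4 at row 1 (x_2 leaves); pivot element 4/5.
Divide row 1 by 4/5; eliminate column x_1 from the other rows.
In the new row 1, the x_2 entry is the old entry divided by the pivot: 1/(4/5) = 5/4.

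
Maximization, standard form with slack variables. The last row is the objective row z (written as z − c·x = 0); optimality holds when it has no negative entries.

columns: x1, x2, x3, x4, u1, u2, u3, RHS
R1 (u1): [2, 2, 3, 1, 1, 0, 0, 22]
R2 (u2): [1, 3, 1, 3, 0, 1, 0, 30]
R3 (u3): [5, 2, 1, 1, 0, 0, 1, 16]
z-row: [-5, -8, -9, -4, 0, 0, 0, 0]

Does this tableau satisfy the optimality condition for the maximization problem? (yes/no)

The z-row has a negative entry -9 in column x3, so it is not optimal.

no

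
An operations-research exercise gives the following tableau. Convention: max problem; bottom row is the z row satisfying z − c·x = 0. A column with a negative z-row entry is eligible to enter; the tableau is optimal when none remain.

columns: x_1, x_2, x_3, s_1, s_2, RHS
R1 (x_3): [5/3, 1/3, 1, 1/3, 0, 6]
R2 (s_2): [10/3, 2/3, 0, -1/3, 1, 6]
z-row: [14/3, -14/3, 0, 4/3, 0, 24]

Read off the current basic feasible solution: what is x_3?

x_3 is basic (row 1); its value is the RHS of that row, 6.

6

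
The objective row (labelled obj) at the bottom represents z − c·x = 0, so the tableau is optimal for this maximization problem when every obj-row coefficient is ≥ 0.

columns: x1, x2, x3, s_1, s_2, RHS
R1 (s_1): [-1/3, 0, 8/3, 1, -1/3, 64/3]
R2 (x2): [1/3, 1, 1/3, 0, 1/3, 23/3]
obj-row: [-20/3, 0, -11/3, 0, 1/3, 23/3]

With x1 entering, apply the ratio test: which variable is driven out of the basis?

Column x1 entries and ratios — s_1: -1/3 ≤ 0, skip; x2: (23/3)/(1/3) = 23.
Smallest ratio is 23 in the row of x2, so x2 leaves.

x2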